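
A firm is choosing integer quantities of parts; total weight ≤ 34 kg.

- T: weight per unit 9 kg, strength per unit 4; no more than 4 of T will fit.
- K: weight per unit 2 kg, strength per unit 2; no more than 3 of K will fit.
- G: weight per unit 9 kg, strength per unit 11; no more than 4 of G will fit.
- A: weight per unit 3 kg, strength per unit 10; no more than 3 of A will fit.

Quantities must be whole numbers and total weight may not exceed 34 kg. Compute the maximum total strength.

Take 3×K, 2×G, and 3×A: weight 33 ≤ 34, strength 3·2 + 2·11 + 3·10 = 58.
A has the best ratio (10/3) and is taken to its limit of 3; remaining capacity is filled optimally with the others.

58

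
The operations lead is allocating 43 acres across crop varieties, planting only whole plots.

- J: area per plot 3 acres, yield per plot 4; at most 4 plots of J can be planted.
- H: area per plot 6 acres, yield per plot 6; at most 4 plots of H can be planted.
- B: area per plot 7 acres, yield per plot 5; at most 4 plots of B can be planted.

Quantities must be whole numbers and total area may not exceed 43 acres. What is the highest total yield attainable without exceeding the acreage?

This is a bounded integer knapsack.
3×J, 4×H, and 1×B: area 40 ≤ 43, yield 3·4 + 4·6 + 1·5 = 41.
4×J, 4×H, and 1×B: area 43 ≤ 43, yield 4·4 + 4·6 + 1·5 = 45.
Best is 45.

45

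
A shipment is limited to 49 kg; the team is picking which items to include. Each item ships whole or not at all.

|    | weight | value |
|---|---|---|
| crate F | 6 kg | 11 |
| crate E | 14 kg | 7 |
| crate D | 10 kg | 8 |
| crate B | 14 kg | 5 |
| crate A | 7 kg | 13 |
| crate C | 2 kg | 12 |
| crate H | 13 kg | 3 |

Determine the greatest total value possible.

51

Treat it as a binary knapsack problem.
Allowing fractional choices, the relaxed optimum would be about 54.6, but items are indivisible.
crate F + crate E + crate B + crate A + crate C: weight 6 + 14 + 14 + 7 + 2 = 43 ≤ 49, value 11 + 7 + 5 + 13 + 12 = 48.
crate F + crate D + crate B + crate A + crate C: weight 6 + 10 + 14 + 7 + 2 = 39 ≤ 49, value 11 + 8 + 5 + 13 + 12 = 49.
crate F + crate E + crate D + crate A + crate C: weight 6 + 14 + 10 + 7 + 2 = 39 ≤ 49, value 11 + 7 + 8 + 13 + 12 = 51.
Best is crate F, crate E, crate D, crate A, and crate C with total value 51.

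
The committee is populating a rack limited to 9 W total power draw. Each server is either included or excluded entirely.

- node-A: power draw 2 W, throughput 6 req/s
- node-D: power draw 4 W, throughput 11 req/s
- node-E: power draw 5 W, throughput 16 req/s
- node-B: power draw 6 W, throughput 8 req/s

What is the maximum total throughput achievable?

This is an integer program with binary decision variables.
node-D + node-E: power draw 4 + 5 = 9 ≤ 9, throughput 11 + 16 = 27.
node-A + node-D: power draw 2 + 4 = 6 ≤ 9, throughput 6 + 11 = 17.
node-A + node-E: power draw 2 + 5 = 7 ≤ 9, throughput 6 + 16 = 22.
Best is node-D and node-E with total throughput 27.

27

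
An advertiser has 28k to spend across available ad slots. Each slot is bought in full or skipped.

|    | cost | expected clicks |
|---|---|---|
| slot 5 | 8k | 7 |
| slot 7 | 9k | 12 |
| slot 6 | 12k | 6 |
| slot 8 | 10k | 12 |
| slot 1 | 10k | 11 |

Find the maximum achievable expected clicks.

Allowing fractional choices, the relaxed optimum would be about 33.9, but ad slots are indivisible.
slot 5 + slot 7 + slot 1: cost 8 + 9 + 10 = 27 ≤ 28, expected clicks 7 + 12 + 11 = 30.
slot 5 + slot 8 + slot 1: cost 8 + 10 + 10 = 28 ≤ 28, expected clicks 7 + 12 + 11 = 30.
slot 5 + slot 7 + slot 8: cost 8 + 9 + 10 = 27 ≤ 28, expected clicks 7 + 12 + 12 = 31.
Best is slot 5, slot 7, and slot 8 with total expected clicks 31.

31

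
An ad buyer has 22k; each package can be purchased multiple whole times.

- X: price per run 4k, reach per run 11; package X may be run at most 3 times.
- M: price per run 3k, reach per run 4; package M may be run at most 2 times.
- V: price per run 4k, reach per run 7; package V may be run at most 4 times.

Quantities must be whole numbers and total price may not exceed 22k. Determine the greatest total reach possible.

48

This is a bounded integer knapsack.
Take 3×X, 2×M, and 1×V: price 22 ≤ 22, reach 3·11 + 2·4 + 1·7 = 48.
X has the best ratio (11/4) and is taken to its limit of 3; remaining capacity is filled optimally with the others.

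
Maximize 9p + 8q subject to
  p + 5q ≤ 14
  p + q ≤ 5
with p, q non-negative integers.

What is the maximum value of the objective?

45

(p,q)=(5,0) is feasible, giving 45.
(p,q)=(4,1) is feasible, giving 44.
The best lattice point is (5,0), giving 45.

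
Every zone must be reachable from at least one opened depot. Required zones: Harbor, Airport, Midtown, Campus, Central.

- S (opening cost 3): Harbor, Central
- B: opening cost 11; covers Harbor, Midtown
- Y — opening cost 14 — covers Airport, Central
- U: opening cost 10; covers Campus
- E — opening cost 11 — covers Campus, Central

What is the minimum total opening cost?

35

Choose B, Y, and U: together they cover Harbor, Airport, Midtown, Campus, Central — every zone.
Total opening cost: 11 + 14 + 10 = 35.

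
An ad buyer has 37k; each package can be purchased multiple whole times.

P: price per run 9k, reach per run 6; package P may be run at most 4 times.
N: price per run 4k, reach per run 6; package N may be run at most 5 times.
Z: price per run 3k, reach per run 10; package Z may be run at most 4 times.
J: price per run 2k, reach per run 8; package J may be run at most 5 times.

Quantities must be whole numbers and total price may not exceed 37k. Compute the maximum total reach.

This is a bounded integer knapsack.
J has the best ratio (8/2); taking only J gives at most 5×8 = 40 (stopped by the supply cap of 5).
Mixing does better — 3×N, 4×Z, and 5×J: price 34 ≤ 37, reach 3·6 + 4·10 + 5·8 = 98.

98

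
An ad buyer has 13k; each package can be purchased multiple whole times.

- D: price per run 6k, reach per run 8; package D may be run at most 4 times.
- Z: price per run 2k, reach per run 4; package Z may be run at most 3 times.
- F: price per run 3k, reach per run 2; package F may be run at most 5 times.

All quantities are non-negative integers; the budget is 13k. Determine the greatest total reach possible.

20

This is a bounded integer knapsack.
1×D, 2×Z, and 1×F: price 13 ≤ 13, reach 1·8 + 2·4 + 1·2 = 18.
1×D and 3×Z: price 12 ≤ 13, reach 1·8 + 3·4 = 20.
Best is 20.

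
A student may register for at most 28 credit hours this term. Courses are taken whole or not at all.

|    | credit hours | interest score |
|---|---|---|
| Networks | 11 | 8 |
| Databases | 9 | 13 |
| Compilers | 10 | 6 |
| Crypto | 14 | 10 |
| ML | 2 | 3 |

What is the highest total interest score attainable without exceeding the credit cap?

26

Networks + Databases + ML: credit hours 11 + 9 + 2 = 22 ≤ 28, interest score 8 + 13 + 3 = 24.
Databases + Crypto + ML: credit hours 9 + 14 + 2 = 25 ≤ 28, interest score 13 + 10 + 3 = 26.
Best is Databases, Crypto, and ML with total interest score 26.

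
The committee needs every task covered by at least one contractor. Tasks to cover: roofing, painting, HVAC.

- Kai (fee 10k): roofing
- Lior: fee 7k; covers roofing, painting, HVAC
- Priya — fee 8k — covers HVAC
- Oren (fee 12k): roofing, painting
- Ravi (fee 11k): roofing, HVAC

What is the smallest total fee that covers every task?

7

Lior alone covers roofing, painting, HVAC — every task.
Total fee: 7.
No cover costs less than 7.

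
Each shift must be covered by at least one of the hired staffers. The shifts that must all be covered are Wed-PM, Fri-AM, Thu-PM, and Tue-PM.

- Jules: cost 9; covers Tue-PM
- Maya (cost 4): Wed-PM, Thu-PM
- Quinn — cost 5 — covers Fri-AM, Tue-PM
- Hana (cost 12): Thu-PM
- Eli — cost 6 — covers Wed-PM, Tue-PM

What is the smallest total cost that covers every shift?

9

Choose Maya and Quinn: together they cover Wed-PM, Fri-AM, Thu-PM, Tue-PM — every shift.
Total cost: 4 + 5 = 9.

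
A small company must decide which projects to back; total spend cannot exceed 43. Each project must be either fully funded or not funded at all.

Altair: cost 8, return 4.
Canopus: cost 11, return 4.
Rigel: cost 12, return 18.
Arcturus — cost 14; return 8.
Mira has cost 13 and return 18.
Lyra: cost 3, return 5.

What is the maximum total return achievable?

Rigel + Arcturus + Mira + Lyra: cost 12 + 14 + 13 + 3 = 42 ≤ 43, return 18 + 8 + 18 + 5 = 49.
Canopus + Rigel + Mira + Lyra: cost 11 + 12 + 13 + 3 = 39 ≤ 43, return 4 + 18 + 18 + 5 = 45.
Altair + Rigel + Mira + Lyra: cost 8 + 12 + 13 + 3 = 36 ≤ 43, return 4 + 18 + 18 + 5 = 45.
Best is Rigel, Arcturus, Mira, and Lyra with total return 49.

49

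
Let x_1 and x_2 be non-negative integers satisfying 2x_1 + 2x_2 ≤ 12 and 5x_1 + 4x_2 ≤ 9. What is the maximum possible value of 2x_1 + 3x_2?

6

(x_1,x_2)=(0,2): 2·0+2·2=4≤12, 5·0+4·2=8≤9, objective 6.
(x_1,x_2)=(1,1): 2·1+2·1=4≤12, 5·1+4·1=9≤9, objective 5.
(x_1,x_2)=(0,1): 2·0+2·1=2≤12, 5·0+4·1=4≤9, objective 3.
Maximum is 6 at (x_1,x_2)=(0,2).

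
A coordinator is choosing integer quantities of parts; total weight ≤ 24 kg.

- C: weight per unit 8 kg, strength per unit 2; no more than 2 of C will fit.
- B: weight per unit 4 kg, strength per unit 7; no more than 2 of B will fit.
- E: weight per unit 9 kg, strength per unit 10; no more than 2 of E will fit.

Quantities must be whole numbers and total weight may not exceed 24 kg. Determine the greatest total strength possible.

27

Take 1×B and 2×E: weight 22 ≤ 24, strength 1·7 + 2·10 = 27.
No other integer combination yields more.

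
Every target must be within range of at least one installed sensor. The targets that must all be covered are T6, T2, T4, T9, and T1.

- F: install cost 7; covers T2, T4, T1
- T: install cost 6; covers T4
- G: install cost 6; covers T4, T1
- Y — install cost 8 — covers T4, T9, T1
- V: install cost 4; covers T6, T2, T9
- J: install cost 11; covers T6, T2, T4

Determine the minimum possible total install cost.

10

Choose G and V: together they cover T6, T2, T4, T9, T1 — every target.
Total install cost: 6 + 4 = 10.
No cover costs less than 10.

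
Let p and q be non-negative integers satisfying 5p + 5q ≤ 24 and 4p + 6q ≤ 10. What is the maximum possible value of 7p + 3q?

14

Relaxing integrality, the LP optimum is 17.50 at (p,q) = (2.5, 0), which is not an integer point.
(p,q)=(2,0): 5·2+5·0=10≤24, 4·2+6·0=8≤10, objective 14.
(p,q)=(1,1): 5·1+5·1=10≤24, 4·1+6·1=10≤10, objective 10.
(p,q)=(1,0): 5·1+5·0=5≤24, 4·1+6·0=4≤10, objective 7.
The best lattice point is (2,0), giving 14.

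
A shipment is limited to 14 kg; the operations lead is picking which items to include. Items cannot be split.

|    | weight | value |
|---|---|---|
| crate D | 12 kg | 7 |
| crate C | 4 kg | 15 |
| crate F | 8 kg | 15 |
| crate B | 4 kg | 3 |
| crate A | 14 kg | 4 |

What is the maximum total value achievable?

30

This is an integer program with binary decision variables.
Allowing fractional choices, the relaxed optimum would be about 31.5, but items are indivisible.
crate F + crate B: weight 8 + 4 = 12 ≤ 14, value 15 + 3 = 18.
crate C + crate B: weight 4 + 4 = 8 ≤ 14, value 15 + 3 = 18.
crate C + crate F: weight 4 + 8 = 12 ≤ 14, value 15 + 15 = 30.
Best is crate C and crate F with total value 30.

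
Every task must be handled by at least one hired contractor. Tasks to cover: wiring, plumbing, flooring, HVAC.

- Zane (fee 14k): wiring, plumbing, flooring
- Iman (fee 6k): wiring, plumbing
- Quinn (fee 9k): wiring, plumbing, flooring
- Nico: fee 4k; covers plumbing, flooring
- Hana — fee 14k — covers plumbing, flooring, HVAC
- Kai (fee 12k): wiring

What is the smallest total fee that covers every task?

20

This is an integer covering problem.
Choose Iman and Hana: together they cover wiring, plumbing, flooring, HVAC — every task.
Total fee: 6 + 14 = 20.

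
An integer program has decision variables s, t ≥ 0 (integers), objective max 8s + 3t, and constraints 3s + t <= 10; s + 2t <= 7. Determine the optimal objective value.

27

Relaxing integrality, the LP optimum is 27.40 at (s,t) = (2.6, 2.2), which is not an integer point.
(s,t)=(3,1) is feasible, giving 27.
(s,t)=(3,0) is feasible, giving 24.
(s,t)=(2,2) is feasible, giving 22.
Maximum is 27 at (s,t)=(3,1).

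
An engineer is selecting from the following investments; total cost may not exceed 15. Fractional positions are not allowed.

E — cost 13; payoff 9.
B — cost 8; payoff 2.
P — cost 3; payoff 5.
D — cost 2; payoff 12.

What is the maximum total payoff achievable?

21

Allowing fractional choices, the relaxed optimum would be about 23.9, but investments are indivisible.
B + P + D: cost 8 + 3 + 2 = 13 ≤ 15, payoff 2 + 5 + 12 = 19.
E + D: cost 13 + 2 = 15 ≤ 15, payoff 9 + 12 = 21.
P + D: cost 3 + 2 = 5 ≤ 15, payoff 5 + 12 = 17.
Best is E and D with total payoff 21.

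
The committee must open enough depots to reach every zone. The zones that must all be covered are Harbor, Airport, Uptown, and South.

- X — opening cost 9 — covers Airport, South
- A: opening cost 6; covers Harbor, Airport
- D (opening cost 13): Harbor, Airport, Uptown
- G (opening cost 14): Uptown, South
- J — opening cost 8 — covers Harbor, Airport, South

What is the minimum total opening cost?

The greedy cost-per-new-zone heuristic would pick J and D for 21, but a cheaper cover exists.
Choose A and G: together they cover Harbor, Airport, Uptown, South — every zone.
Total opening cost: 6 + 14 = 20.
No cover costs less than 20.

20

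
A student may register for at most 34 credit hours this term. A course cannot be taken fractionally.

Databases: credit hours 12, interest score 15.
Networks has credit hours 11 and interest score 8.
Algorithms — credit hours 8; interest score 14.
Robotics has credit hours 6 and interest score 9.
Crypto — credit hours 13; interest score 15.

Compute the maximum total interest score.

Take Databases, Algorithms, and Crypto: credit hours 12 + 8 + 13 = 33 ≤ 34, interest score 15 + 14 + 15 = 44.
No other feasible combination does better.

44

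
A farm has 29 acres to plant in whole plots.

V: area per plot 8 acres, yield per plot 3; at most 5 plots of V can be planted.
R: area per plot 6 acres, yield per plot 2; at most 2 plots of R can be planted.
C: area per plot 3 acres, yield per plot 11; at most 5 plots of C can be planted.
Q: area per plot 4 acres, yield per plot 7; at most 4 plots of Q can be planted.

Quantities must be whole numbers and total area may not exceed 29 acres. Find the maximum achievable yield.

4×C and 4×Q: area 28 ≤ 29, yield 4·11 + 4·7 = 72.
5×C and 3×Q: area 27 ≤ 29, yield 5·11 + 3·7 = 76.
Best is 76.

76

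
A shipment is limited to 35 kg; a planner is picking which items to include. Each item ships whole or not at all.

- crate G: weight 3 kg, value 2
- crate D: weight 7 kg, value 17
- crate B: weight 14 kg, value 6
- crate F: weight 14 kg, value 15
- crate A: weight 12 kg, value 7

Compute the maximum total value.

39

crate D + crate F + crate A: weight 7 + 14 + 12 = 33 ≤ 35, value 17 + 15 + 7 = 39.
crate G + crate D + crate F: weight 3 + 7 + 14 = 24 ≤ 35, value 2 + 17 + 15 = 34.
crate D + crate B + crate F: weight 7 + 14 + 14 = 35 ≤ 35, value 17 + 6 + 15 = 38.
Best is crate D, crate F, and crate A with total value 39.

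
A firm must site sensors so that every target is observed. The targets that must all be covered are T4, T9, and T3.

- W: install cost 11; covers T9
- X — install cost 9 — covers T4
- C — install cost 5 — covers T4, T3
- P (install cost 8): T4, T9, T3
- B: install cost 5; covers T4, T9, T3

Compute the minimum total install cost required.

B alone covers T4, T9, T3 — every target.
Total install cost: 5.
No cover costs less than 5.

5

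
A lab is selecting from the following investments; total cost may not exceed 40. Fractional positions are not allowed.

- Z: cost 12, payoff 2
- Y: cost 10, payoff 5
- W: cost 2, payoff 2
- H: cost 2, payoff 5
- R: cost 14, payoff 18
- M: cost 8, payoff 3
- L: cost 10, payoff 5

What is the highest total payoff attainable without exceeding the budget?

35

Allowing fractional choices, the relaxed optimum would be about 35.8, but investments are indivisible.
Y + W + H + R + M: cost 10 + 2 + 2 + 14 + 8 = 36 ≤ 40, payoff 5 + 2 + 5 + 18 + 3 = 33.
Y + W + H + R + L: cost 10 + 2 + 2 + 14 + 10 = 38 ≤ 40, payoff 5 + 2 + 5 + 18 + 5 = 35.
Best is Y, W, H, R, and L with total payoff 35.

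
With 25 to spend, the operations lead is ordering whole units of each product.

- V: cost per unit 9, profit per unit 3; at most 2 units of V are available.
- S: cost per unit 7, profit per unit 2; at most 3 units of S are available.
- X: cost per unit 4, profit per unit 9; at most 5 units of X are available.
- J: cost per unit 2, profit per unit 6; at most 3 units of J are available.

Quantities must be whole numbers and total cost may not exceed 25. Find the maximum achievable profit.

J has the best ratio (6/2); taking only J gives at most 3×6 = 18 (stopped by the supply cap of 3).
Mixing does better — 5×X and 2×J: cost 24 ≤ 25, profit 5·9 + 2·6 = 57.

57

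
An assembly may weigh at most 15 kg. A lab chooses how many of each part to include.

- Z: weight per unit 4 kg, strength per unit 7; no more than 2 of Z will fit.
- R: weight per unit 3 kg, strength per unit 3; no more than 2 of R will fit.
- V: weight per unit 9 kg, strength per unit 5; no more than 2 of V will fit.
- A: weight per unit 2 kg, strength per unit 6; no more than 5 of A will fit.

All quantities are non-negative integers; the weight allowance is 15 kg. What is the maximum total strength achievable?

37

1×Z and 5×A: weight 14 ≤ 15, strength 1·7 + 5·6 = 37.
1×Z, 1×R, and 4×A: weight 15 ≤ 15, strength 1·7 + 1·3 + 4·6 = 34.
Best is 37.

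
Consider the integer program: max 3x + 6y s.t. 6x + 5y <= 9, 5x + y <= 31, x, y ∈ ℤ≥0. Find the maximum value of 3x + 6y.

(x,y)=(0,1) is feasible, giving 6.
(x,y)=(1,0) is feasible, giving 3.
Maximum is 6 at (x,y)=(0,1).

6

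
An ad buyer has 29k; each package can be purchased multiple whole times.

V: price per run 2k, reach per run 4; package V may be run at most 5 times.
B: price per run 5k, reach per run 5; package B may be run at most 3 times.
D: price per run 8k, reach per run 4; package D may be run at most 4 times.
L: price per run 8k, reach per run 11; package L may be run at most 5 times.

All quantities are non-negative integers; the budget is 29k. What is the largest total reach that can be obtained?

Take 4×V, 1×B, and 2×L: price 29 ≤ 29, reach 4·4 + 1·5 + 2·11 = 43.
No other integer combination yields more.

43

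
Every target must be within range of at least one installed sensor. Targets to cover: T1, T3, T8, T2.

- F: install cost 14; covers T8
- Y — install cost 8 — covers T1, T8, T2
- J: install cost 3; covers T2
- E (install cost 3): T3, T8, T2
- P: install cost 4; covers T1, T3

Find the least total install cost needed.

Choose E and P: together they cover T1, T3, T8, T2 — every target.
Total install cost: 3 + 4 = 7.
No cover costs less than 7.

7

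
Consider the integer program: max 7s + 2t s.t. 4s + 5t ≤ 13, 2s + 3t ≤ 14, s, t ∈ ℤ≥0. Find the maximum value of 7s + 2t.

21

(s,t)=(3,0): 4·3+5·0=12≤13, 2·3+3·0=6≤14, objective 21.
(s,t)=(2,1): 4·2+5·1=13≤13, 2·2+3·1=7≤14, objective 16.
(s,t)=(2,0): 4·2+5·0=8≤13, 2·2+3·0=4≤14, objective 14.
The best lattice point is (3,0), giving 21.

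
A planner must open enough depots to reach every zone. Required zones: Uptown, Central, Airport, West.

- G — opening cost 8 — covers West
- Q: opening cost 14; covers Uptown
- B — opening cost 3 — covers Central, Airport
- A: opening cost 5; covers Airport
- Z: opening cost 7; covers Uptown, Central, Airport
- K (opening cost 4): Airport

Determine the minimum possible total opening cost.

15

This is a weighted set-cover instance.
The greedy cost-per-new-zone heuristic would pick B, Z, and G for 18, but a cheaper cover exists.
Choose G and Z: together they cover Uptown, Central, Airport, West — every zone.
Total opening cost: 8 + 7 = 15.
No cover costs less than 15.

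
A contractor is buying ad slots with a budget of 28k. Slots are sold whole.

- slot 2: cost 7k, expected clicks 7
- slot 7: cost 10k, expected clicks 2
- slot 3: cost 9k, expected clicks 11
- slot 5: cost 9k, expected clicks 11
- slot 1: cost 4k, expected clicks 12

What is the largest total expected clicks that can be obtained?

34

Take slot 3, slot 5, and slot 1: cost 9 + 9 + 4 = 22 ≤ 28, expected clicks 11 + 11 + 12 = 34.
No other feasible combination does better.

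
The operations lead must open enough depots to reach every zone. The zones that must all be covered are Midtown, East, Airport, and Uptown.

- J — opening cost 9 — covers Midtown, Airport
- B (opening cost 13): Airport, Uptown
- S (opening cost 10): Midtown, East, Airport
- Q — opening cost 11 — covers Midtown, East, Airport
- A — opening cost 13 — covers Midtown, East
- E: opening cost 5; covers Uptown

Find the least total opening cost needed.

This is a weighted set-cover instance.
Choose S and E: together they cover Midtown, East, Airport, Uptown — every zone.
Total opening cost: 10 + 5 = 15.
No cover costs less than 15.

15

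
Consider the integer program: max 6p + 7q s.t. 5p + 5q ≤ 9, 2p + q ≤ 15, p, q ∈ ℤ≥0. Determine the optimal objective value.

The continuous relaxation peaks at (0, 1.8) with value 12.60; rounding to a feasible lattice point costs some objective.
(p,q)=(0,1): 5·0+5·1=5≤9, 2·0+1·1=1≤15, objective 7.
(p,q)=(1,0): 5·1+5·0=5≤9, 2·1+1·0=2≤15, objective 6.
(p,q)=(0,0): 5·0+5·0=0≤9, 2·0+1·0=0≤15, objective 0.
Maximum is 7 at (p,q)=(0,1).

7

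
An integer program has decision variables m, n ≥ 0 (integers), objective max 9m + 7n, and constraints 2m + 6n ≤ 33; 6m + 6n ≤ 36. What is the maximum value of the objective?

54

(m,n)=(6,0): 2·6+6·0=12≤33, 6·6+6·0=36≤36, objective 54.
(m,n)=(5,1): 2·5+6·1=16≤33, 6·5+6·1=36≤36, objective 52.
(m,n)=(5,0): 2·5+6·0=10≤33, 6·5+6·0=30≤36, objective 45.
No feasible integer point exceeds 54.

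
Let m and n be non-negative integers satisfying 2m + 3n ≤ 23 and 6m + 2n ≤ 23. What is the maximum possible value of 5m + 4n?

33

(m,n)=(1,7) is feasible, giving 33.
(m,n)=(2,5) is feasible, giving 30.
(m,n)=(1,6) is feasible, giving 29.
Maximum is 33 at (m,n)=(1,7).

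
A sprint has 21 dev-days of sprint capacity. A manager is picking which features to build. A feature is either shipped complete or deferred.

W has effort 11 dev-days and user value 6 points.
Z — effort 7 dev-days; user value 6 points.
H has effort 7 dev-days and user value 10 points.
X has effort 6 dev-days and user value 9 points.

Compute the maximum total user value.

25

Take Z, H, and X: effort 7 + 7 + 6 = 20 ≤ 21, user value 6 + 10 + 9 = 25.
No other feasible combination does better.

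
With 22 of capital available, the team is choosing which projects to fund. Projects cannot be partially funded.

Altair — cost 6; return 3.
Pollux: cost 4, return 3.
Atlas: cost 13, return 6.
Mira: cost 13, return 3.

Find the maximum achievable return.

9

This is an integer program with binary decision variables.
Allowing fractional choices, the relaxed optimum would be about 11.5, but projects are indivisible.
Pollux + Atlas: cost 4 + 13 = 17 ≤ 22, return 3 + 6 = 9.
Altair + Atlas: cost 6 + 13 = 19 ≤ 22, return 3 + 6 = 9.
The maximum return is 9; one optimal choice is Pollux and Atlas.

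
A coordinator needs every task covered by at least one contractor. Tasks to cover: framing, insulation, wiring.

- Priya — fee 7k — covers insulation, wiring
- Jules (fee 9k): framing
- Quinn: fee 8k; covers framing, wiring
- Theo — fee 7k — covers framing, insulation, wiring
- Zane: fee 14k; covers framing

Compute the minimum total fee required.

7

This is a weighted set-cover instance.
Theo alone covers framing, insulation, wiring — every task.
Total fee: 7.
No cover costs less than 7.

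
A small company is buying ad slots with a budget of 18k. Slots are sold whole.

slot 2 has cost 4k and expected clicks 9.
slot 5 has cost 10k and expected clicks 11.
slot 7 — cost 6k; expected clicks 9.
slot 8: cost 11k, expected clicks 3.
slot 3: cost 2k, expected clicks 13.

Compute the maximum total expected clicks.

33

This is an integer program with binary decision variables.
Take slot 2, slot 5, and slot 3: cost 4 + 10 + 2 = 16 ≤ 18, expected clicks 9 + 11 + 13 = 33.
No feasible combination exceeds this.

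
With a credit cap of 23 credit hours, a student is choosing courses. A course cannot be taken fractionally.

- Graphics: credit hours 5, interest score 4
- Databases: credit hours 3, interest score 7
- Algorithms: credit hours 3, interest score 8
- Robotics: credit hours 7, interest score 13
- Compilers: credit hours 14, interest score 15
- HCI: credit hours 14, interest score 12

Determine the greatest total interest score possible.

Take Graphics, Databases, Algorithms, and Robotics: credit hours 5 + 3 + 3 + 7 = 18 ≤ 23, interest score 4 + 7 + 8 + 13 = 32.
No other feasible combination does better.

32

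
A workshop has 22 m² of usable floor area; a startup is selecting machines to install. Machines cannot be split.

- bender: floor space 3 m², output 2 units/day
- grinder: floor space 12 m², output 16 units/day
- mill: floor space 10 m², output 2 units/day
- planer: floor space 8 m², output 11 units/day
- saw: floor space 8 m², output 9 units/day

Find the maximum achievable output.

27

This is a 0-1 knapsack instance.
Allowing fractional choices, the relaxed optimum would be about 29.2, but machines are indivisible.
bender + planer + saw: floor space 3 + 8 + 8 = 19 ≤ 22, output 2 + 11 + 9 = 22.
grinder + planer: floor space 12 + 8 = 20 ≤ 22, output 16 + 11 = 27.
grinder + saw: floor space 12 + 8 = 20 ≤ 22, output 16 + 9 = 25.
Best is grinder and planer with total output 27.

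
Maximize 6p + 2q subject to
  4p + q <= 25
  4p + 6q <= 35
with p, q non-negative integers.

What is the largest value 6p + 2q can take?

(p,q)=(6,1): 4·6+1·1=25≤25, 4·6+6·1=30≤35, objective 38.
(p,q)=(6,0): 4·6+1·0=24≤25, 4·6+6·0=24≤35, objective 36.
(p,q)=(5,2): 4·5+1·2=22≤25, 4·5+6·2=32≤35, objective 34.
The best lattice point is (6,1), giving 38.

38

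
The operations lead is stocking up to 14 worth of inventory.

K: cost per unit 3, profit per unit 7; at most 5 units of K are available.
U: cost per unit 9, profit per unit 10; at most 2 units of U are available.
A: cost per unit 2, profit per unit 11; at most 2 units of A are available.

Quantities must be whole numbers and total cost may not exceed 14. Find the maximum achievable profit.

4×K and 1×A: cost 14 ≤ 14, profit 4·7 + 1·11 = 39.
3×K and 2×A: cost 13 ≤ 14, profit 3·7 + 2·11 = 43.
Best is 43.

43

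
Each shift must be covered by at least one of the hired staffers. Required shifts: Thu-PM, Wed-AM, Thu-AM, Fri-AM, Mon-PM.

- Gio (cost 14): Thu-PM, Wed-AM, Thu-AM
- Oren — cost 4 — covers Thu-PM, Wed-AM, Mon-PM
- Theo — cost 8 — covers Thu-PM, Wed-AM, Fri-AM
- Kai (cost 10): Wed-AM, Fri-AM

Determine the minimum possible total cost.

Choose Gio, Oren, and Theo: together they cover Thu-PM, Wed-AM, Thu-AM, Fri-AM, Mon-PM — every shift.
Total cost: 14 + 4 + 8 = 26.
No cover costs less than 26.

26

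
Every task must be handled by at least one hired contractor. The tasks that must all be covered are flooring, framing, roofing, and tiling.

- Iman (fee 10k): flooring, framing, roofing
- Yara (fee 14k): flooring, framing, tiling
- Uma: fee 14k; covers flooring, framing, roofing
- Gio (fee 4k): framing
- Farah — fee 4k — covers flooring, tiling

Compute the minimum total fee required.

The greedy cost-per-new-task heuristic would pick Farah, Gio, and Iman for 18, but a cheaper cover exists.
Choose Iman and Farah: together they cover flooring, framing, roofing, tiling — every task.
Total fee: 10 + 4 = 14.
No cover costs less than 14.

14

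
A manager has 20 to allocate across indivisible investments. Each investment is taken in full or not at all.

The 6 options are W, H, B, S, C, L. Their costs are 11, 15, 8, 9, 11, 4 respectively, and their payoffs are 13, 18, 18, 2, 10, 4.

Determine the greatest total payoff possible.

Take W and B: cost 11 + 8 = 19 ≤ 20, payoff 13 + 18 = 31.
No other feasible combination does better.

31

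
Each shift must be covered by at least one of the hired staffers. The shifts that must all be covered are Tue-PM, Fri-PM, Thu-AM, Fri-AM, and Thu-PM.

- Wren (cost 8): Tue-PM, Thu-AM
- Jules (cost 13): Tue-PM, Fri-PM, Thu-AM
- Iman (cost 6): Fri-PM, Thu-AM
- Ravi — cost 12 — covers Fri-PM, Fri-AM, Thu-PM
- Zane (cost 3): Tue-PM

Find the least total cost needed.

This is an integer covering problem.
The greedy cost-per-new-shift heuristic would pick Iman, Zane, and Ravi for 21, but a cheaper cover exists.
Choose Wren and Ravi: together they cover Tue-PM, Fri-PM, Thu-AM, Fri-AM, Thu-PM — every shift.
Total cost: 8 + 12 = 20.
No cover costs less than 20.

20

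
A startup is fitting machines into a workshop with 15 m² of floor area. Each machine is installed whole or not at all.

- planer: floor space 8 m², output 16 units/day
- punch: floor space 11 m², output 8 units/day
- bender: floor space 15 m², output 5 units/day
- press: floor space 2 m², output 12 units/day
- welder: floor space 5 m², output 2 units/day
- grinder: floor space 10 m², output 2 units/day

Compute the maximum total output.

30

This is an integer program with binary decision variables.
Allowing fractional choices, the relaxed optimum would be about 31.6, but machines are indivisible.
planer + press + welder: floor space 8 + 2 + 5 = 15 ≤ 15, output 16 + 12 + 2 = 30.
planer + press: floor space 8 + 2 = 10 ≤ 15, output 16 + 12 = 28.
punch + press: floor space 11 + 2 = 13 ≤ 15, output 8 + 12 = 20.
Best is planer, press, and welder with total output 30.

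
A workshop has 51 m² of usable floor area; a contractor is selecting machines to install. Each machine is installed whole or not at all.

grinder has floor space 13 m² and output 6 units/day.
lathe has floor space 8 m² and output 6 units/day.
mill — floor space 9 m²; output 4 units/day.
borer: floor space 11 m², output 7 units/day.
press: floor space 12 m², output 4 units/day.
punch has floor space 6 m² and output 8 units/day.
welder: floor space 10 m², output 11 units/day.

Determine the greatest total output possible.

This is a 0-1 knapsack instance.
Take grinder, lathe, borer, punch, and welder: floor space 13 + 8 + 11 + 6 + 10 = 48 ≤ 51, output 6 + 6 + 7 + 8 + 11 = 38.
No other feasible combination does better.

38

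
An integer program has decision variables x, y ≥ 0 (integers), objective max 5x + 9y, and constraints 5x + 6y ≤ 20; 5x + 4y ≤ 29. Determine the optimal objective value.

(x,y)=(0,3): 5·0+6·3=18≤20, 5·0+4·3=12≤29, objective 27.
(x,y)=(1,2): 5·1+6·2=17≤20, 5·1+4·2=13≤29, objective 23.
(x,y)=(0,2): 5·0+6·2=12≤20, 5·0+4·2=8≤29, objective 18.
The best lattice point is (0,3), giving 27.

27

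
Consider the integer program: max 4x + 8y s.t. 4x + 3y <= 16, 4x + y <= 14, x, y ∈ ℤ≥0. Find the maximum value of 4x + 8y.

The continuous relaxation peaks at (0, 5.33) with value 42.67; rounding to a feasible lattice point costs some objective.
(x,y)=(0,5): 4·0+3·5=15≤16, 4·0+1·5=5≤14, objective 40.
(x,y)=(1,4): 4·1+3·4=16≤16, 4·1+1·4=8≤14, objective 36.
(x,y)=(0,4): 4·0+3·4=12≤16, 4·0+1·4=4≤14, objective 32.
The best lattice point is (0,5), giving 40.

40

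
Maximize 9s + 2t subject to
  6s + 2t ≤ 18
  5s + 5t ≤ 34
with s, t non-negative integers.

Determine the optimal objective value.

27

(s,t)=(3,0) is feasible, giving 27.
(s,t)=(2,1) is feasible, giving 20.
(s,t)=(2,0) is feasible, giving 18.
Maximum is 27 at (s,t)=(3,0).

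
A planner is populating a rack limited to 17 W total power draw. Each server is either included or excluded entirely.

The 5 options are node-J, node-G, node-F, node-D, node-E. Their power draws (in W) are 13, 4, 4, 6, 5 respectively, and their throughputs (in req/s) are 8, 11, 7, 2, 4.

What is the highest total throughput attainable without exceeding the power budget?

node-J + node-G: power draw 13 + 4 = 17 ≤ 17, throughput 8 + 11 = 19.
node-G + node-F + node-E: power draw 4 + 4 + 5 = 13 ≤ 17, throughput 11 + 7 + 4 = 22.
node-G + node-F + node-D: power draw 4 + 4 + 6 = 14 ≤ 17, throughput 11 + 7 + 2 = 20.
Best is node-G, node-F, and node-E with total throughput 22.

22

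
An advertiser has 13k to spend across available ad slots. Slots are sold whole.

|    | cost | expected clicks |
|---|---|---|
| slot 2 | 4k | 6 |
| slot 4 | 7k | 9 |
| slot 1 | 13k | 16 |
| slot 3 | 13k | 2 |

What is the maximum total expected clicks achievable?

16

This is a 0-1 knapsack instance.
Take slot 1: cost 13 ≤ 13, expected clicks 16.
No other feasible combination does better.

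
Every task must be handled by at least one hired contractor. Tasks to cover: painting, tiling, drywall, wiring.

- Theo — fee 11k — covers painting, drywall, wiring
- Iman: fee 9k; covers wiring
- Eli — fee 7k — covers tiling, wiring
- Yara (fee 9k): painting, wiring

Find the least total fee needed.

Choose Theo and Eli: together they cover painting, tiling, drywall, wiring — every task.
Total fee: 11 + 7 = 18.
No cover costs less than 18.

18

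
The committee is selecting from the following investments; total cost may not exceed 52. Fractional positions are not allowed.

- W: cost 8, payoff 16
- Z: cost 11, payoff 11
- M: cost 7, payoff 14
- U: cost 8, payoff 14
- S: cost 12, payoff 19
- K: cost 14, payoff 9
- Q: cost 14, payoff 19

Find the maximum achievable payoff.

82

Z + M + U + S + Q: cost 11 + 7 + 8 + 12 + 14 = 52 ≤ 52, payoff 11 + 14 + 14 + 19 + 19 = 77.
W + M + U + S + Q: cost 8 + 7 + 8 + 12 + 14 = 49 ≤ 52, payoff 16 + 14 + 14 + 19 + 19 = 82.
W + Z + M + S + Q: cost 8 + 11 + 7 + 12 + 14 = 52 ≤ 52, payoff 16 + 11 + 14 + 19 + 19 = 79.
Best is W, M, U, S, and Q with total payoff 82.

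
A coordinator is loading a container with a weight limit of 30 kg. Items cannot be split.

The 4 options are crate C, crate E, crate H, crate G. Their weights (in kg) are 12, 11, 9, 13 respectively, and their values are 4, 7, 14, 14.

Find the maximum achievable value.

28

crate E + crate H: weight 11 + 9 = 20 ≤ 30, value 7 + 14 = 21.
crate H + crate G: weight 9 + 13 = 22 ≤ 30, value 14 + 14 = 28.
Best is crate H and crate G with total value 28.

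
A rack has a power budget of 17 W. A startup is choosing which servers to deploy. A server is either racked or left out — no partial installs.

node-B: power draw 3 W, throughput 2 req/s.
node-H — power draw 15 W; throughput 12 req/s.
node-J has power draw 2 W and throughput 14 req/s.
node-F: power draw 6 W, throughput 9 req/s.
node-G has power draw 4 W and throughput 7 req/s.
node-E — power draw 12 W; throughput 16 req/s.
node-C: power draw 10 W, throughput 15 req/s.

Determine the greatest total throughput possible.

node-B + node-J + node-F + node-G: power draw 3 + 2 + 6 + 4 = 15 ≤ 17, throughput 2 + 14 + 9 + 7 = 32.
node-B + node-J + node-E: power draw 3 + 2 + 12 = 17 ≤ 17, throughput 2 + 14 + 16 = 32.
node-J + node-G + node-C: power draw 2 + 4 + 10 = 16 ≤ 17, throughput 14 + 7 + 15 = 36.
Best is node-J, node-G, and node-C with total throughput 36.

36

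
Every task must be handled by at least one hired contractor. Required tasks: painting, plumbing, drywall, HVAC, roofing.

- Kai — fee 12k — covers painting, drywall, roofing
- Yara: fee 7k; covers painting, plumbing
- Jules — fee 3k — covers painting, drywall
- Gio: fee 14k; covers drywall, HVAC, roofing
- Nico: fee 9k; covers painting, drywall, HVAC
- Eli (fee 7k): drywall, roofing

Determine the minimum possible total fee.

The greedy cost-per-new-task heuristic would pick Jules, Yara, and Gio for 24, but a cheaper cover exists.
Choose Yara and Gio: together they cover painting, plumbing, drywall, HVAC, roofing — every task.
Total fee: 7 + 14 = 21.
No cover costs less than 21.

21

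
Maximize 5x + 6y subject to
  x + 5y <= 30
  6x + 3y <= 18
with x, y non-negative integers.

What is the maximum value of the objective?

36

(x,y)=(0,6): 1·0+5·6=30≤30, 6·0+3·6=18≤18, objective 36.
(x,y)=(0,5): 1·0+5·5=25≤30, 6·0+3·5=15≤18, objective 30.
The best lattice point is (0,6), giving 36.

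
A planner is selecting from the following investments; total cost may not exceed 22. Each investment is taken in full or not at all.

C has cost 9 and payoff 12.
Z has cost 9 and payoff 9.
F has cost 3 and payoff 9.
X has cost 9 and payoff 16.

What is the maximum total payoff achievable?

37

Allowing fractional choices, the relaxed optimum would be about 38.0, but investments are indivisible.
Z + F + X: cost 9 + 3 + 9 = 21 ≤ 22, payoff 9 + 9 + 16 = 34.
C + F + X: cost 9 + 3 + 9 = 21 ≤ 22, payoff 12 + 9 + 16 = 37.
C + Z + F: cost 9 + 9 + 3 = 21 ≤ 22, payoff 12 + 9 + 9 = 30.
Best is C, F, and X with total payoff 37.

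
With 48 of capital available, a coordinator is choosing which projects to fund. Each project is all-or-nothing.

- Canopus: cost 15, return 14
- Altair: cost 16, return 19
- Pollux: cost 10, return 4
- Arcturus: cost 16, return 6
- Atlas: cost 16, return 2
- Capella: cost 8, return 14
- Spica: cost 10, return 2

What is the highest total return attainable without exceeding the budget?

Allowing fractional choices, the relaxed optimum would be about 50.6, but projects are indivisible.
Canopus + Altair + Capella: cost 15 + 16 + 8 = 39 ≤ 48, return 14 + 19 + 14 = 47.
Altair + Arcturus + Capella: cost 16 + 16 + 8 = 40 ≤ 48, return 19 + 6 + 14 = 39.
Best is Canopus, Altair, and Capella with total return 47.

47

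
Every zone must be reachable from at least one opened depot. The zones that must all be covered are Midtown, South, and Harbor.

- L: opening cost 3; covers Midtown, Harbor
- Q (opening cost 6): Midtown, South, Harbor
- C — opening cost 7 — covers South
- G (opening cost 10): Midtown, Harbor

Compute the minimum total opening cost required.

This is an integer covering problem.
The greedy cost-per-new-zone heuristic would pick L and Q for 9, but a cheaper cover exists.
Q alone covers Midtown, South, Harbor — every zone.
Total opening cost: 6.
No cover costs less than 6.

6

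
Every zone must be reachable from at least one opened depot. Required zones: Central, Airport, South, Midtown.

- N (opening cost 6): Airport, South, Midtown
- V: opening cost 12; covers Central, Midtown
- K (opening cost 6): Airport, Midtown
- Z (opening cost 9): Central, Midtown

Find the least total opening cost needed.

This is an integer covering problem.
Choose N and Z: together they cover Central, Airport, South, Midtown — every zone.
Total opening cost: 6 + 9 = 15.
No cover costs less than 15.

15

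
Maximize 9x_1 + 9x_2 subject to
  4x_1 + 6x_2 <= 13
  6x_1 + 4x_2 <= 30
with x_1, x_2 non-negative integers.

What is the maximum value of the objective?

27

(x_1,x_2)=(3,0) is feasible, giving 27.
(x_1,x_2)=(2,0) is feasible, giving 18.
The best lattice point is (3,0), giving 27.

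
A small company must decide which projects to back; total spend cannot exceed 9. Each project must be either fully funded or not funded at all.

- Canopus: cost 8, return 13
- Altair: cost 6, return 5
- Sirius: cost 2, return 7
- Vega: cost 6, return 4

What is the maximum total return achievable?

Take Canopus: cost 8 ≤ 9, return 13.
No other feasible combination does better.

13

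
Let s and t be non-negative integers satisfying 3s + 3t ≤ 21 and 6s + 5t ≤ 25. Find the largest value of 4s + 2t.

16

The continuous relaxation peaks at (4.17, 0) with value 16.67; rounding to a feasible lattice point costs some objective.
(s,t)=(4,0): 3·4+3·0=12≤21, 6·4+5·0=24≤25, objective 16.
(s,t)=(3,1): 3·3+3·1=12≤21, 6·3+5·1=23≤25, objective 14.
No feasible integer point exceeds 16.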